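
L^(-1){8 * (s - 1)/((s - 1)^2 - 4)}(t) 8 * exp(t) * cosh(2 * t)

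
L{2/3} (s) 2/ (3 * s)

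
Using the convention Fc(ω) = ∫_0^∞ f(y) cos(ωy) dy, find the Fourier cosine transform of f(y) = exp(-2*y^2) sqrt(2)*sqrt(pi)*exp(-ω^2/8) /4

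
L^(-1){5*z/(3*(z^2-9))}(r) 5*cosh(3*r)/3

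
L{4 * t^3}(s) 24/s^4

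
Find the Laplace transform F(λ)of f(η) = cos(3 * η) λ/(λ^2 + 9)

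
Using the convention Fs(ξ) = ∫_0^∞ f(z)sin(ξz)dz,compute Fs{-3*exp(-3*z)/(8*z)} -3*atan(ξ/3)/8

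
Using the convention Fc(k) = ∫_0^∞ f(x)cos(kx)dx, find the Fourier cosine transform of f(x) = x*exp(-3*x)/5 (9 - k^2)/(5*(k^2 + 9)^2)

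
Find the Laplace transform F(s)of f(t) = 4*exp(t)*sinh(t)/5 4/(5*s*(s - 2))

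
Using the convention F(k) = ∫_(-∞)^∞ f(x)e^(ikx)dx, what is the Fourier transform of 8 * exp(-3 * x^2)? 8 * sqrt(3) * sqrt(pi) * exp(-k^2/12)/3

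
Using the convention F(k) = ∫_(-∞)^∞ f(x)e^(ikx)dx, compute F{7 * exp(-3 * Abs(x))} 42/(k^2 + 9)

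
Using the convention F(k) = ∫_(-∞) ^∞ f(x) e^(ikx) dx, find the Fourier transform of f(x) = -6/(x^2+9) -2*pi*exp(-3*Abs(k) ) 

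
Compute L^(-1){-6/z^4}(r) -r^3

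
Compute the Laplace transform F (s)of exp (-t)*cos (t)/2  (s + 1)/ (2*( (s + 1)^2 + 1))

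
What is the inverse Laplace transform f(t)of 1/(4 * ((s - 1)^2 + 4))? exp(t) * sin(2 * t)/8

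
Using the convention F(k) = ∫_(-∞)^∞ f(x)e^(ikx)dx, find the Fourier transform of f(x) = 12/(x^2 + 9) 4 * pi * exp(-3 * Abs(k))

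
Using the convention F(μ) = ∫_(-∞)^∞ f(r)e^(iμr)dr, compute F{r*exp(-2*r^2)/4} sqrt(2)*I*sqrt(pi)*μ*exp(-μ^2/8)/32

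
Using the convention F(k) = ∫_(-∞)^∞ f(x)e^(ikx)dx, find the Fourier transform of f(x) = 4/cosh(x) 4*pi/cosh(pi*k/2)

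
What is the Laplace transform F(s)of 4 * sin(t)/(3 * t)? 4 * atan(1/s)/3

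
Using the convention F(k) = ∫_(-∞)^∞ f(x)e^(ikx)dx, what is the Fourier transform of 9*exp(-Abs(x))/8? 9/(4*(k^2+1))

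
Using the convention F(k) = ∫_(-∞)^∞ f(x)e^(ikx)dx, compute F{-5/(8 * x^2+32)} -5 * pi * exp(-2 * Abs(k))/16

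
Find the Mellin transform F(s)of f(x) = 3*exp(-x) 3*gamma(s)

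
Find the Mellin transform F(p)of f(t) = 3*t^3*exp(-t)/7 3*gamma(p + 3)/7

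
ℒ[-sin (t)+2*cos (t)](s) 2*s/ (s^2+1) - 1/ (s^2+1) 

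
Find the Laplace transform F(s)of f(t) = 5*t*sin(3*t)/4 15*s/(2*(s^2+9)^2)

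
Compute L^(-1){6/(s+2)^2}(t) 6*t*exp(-2*t)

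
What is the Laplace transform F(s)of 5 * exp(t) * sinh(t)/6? 5/(6 * s * (s - 2))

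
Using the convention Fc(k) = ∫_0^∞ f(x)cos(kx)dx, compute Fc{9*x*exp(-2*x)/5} 9*(4 - k^2)/(5*(k^2 + 4)^2)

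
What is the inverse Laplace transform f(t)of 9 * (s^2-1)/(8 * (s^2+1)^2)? 9 * t * cos(t)/8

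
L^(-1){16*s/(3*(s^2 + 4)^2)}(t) 4*t*sin(2*t)/3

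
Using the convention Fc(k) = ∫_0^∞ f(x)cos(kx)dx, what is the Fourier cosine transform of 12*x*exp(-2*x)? 12*(4 - k^2)/(k^2 + 4)^2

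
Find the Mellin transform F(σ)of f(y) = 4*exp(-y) 4*gamma(σ)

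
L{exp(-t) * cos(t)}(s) (s + 1)/((s + 1)^2 + 1)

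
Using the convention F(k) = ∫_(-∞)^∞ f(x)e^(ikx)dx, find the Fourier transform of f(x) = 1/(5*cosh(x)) pi/(5*cosh(pi*k/2))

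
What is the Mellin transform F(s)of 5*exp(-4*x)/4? 5*gamma(s)/(4*2^(2*s))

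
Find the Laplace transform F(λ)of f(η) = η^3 6/λ^4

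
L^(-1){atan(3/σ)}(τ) sin(3*τ)/τ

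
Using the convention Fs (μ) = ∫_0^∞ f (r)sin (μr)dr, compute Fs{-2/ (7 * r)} -pi/7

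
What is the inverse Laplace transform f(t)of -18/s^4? -3*t^3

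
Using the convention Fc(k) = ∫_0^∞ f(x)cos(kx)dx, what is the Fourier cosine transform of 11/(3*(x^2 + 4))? 11*pi*exp(-2*k)/12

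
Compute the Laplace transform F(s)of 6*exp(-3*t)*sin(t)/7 6/(7*((s + 3)^2 + 1))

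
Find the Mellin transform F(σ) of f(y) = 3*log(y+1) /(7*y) -3*pi*csc(pi*σ) /(7*σ - 7) 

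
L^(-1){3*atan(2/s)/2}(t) 3*sin(2*t)/(2*t)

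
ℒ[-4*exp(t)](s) -4/(s - 1)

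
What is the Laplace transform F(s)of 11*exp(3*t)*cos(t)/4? 11*(s - 3)/(4*((s - 3)^2+1))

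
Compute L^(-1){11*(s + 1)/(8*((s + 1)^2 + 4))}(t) 11*exp(-t)*cos(2*t)/8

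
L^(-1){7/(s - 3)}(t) 7 * exp(3 * t)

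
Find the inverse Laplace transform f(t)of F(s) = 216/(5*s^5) 9*t^4/5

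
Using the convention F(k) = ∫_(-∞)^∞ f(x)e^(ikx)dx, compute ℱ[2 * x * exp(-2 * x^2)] sqrt(2) * I * sqrt(pi) * k * exp(-k^2/8)/4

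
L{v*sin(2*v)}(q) 4*q/(q^2+4)^2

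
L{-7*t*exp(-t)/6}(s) -7/(6*(s + 1)^2)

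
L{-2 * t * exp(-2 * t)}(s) -2/(s + 2)^2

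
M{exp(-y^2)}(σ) gamma(σ/2)/2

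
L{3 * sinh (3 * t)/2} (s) 9/ (2 * (s^2 - 9))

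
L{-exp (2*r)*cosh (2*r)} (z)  (2 - z)/ (z*(z - 4))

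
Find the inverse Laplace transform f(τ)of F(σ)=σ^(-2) τ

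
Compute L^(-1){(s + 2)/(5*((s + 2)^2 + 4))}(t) exp(-2*t)*cos(2*t)/5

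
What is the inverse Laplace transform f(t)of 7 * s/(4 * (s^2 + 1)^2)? 7 * t * sin(t)/8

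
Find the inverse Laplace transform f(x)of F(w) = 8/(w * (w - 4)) 4 * exp(2 * x) * sinh(2 * x)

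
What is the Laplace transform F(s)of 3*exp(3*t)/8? 3/(8*(s - 3))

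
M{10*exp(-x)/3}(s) 10*gamma(s)/3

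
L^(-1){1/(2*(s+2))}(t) exp(-2*t)/2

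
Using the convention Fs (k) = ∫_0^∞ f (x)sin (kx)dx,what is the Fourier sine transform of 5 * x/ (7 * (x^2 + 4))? 5 * pi * exp (-2 * k)/14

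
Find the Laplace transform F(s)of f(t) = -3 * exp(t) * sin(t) -3/((s - 1)^2 + 1)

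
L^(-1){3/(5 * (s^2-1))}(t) 3 * sinh(t)/5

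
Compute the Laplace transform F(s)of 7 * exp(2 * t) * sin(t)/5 7/(5 * ((s - 2)^2 + 1))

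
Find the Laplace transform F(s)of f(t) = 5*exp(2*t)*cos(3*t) 5*(s - 2)/((s - 2)^2 + 9)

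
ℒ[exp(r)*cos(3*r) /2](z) (z - 1) /(2*((z - 1) ^2+9) ) 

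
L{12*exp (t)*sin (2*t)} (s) 24/ ( (s - 1)^2+4)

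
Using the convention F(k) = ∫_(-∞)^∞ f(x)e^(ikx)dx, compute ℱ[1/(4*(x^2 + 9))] pi*exp(-3*Abs(k))/12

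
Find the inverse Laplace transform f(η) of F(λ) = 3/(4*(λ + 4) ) 3*exp(-4*η) /4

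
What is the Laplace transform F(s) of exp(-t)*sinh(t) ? 1/(s*(s + 2) ) 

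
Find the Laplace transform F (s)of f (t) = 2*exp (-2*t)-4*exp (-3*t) 2/ (s+2)-4/ (s+3)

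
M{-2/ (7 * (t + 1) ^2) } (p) 2 * pi * (p - 1) / (7 * sin (pi * p) ) 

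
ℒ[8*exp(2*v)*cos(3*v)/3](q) 8*(q - 2)/(3*((q - 2)^2 + 9))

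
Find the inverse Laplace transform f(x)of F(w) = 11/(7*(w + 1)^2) 11*x*exp(-x)/7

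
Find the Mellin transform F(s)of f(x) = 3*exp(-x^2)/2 3*gamma(s/2)/4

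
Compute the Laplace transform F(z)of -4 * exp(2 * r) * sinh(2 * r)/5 -8/(5 * z * (z - 4))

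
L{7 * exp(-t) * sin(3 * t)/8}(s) 21/(8 * ((s + 1)^2 + 9))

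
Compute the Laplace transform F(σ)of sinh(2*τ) 2/(σ^2 - 4)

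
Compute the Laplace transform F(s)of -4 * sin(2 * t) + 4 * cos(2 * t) 4 * s/(s^2 + 4) - 8/(s^2 + 4)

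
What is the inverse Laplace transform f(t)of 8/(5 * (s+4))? 8 * exp(-4 * t)/5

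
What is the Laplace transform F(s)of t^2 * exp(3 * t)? 2/(s - 3)^3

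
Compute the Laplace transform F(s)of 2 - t 2/s - 1/s^2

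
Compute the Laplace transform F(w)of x w^(-2)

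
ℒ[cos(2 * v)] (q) q/(q^2+4)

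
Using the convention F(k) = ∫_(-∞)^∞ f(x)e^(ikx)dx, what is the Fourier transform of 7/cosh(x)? 7*pi/cosh(pi*k/2)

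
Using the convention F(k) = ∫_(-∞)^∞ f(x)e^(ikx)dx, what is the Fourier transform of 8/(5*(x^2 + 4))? 4*pi*exp(-2*Abs(k))/5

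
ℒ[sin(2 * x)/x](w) atan(2/w)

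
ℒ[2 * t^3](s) 12/s^4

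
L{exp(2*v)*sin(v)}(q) 1/((q - 2)^2 + 1)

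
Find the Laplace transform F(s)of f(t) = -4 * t -4/s^2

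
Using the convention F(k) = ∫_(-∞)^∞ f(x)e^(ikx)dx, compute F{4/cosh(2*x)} 2*pi/cosh(pi*k/4)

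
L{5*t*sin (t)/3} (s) 10*s/ (3*(s^2 + 1)^2)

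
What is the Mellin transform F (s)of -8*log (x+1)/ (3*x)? 8*pi*csc (pi*s)/ (3*(s - 1))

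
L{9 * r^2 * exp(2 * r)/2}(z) 9/(z - 2)^3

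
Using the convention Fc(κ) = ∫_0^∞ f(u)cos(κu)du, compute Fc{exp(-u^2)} sqrt(pi)*exp(-κ^2/4)/2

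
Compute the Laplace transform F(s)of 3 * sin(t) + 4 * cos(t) 4 * s/(s^2 + 1) + 3/(s^2 + 1)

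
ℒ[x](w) w^(-2)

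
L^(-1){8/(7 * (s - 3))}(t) 8 * exp(3 * t)/7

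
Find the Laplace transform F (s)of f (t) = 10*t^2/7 20/ (7*s^3)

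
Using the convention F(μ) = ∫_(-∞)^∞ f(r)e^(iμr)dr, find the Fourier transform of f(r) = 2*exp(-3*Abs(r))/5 12/(5*(μ^2 + 9))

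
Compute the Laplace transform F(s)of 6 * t 6/s^2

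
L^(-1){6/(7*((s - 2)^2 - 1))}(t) 6*exp(2*t)*sinh(t)/7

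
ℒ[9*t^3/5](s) 54/(5*s^4) 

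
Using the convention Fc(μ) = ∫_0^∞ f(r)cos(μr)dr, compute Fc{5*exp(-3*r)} 15/(μ^2 + 9)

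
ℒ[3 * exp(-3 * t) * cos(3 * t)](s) 3 * (s + 3) /((s + 3) ^2 + 9) 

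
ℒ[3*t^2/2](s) 3/s^3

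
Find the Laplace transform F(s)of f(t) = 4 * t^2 8/s^3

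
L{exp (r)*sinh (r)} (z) 1/ (z*(z - 2))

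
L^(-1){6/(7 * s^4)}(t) t^3/7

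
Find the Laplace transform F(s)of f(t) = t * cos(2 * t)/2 (s^2 - 4)/(2 * (s^2+4)^2)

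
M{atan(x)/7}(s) -pi*sec(pi*s/2)/(14*s)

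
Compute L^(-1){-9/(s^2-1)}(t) -9 * sinh(t)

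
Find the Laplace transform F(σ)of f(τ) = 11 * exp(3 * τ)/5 11/(5 * (σ - 3))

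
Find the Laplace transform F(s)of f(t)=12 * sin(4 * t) 48/(s^2+16)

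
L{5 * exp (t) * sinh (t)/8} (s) 5/ (8 * s * (s - 2))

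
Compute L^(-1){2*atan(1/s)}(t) 2*sin(t)/t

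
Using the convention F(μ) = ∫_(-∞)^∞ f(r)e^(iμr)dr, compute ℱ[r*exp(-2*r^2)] sqrt(2)*I*sqrt(pi)*μ*exp(-μ^2/8)/8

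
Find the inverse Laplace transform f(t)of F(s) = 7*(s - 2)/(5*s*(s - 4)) 7*exp(2*t)*cosh(2*t)/5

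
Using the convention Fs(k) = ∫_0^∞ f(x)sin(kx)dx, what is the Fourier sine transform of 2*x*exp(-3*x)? 12*k/(k^2 + 9)^2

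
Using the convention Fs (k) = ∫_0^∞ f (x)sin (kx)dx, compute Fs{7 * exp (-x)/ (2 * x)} 7 * atan (k)/2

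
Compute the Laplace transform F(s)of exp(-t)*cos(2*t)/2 (s + 1)/(2*((s + 1)^2 + 4))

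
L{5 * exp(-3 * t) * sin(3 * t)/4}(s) 15/(4 * ((s+3)^2+9))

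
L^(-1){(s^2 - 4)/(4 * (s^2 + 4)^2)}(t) t * cos(2 * t)/4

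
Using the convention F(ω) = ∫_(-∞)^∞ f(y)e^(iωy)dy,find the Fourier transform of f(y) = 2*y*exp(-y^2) I*sqrt(pi)*ω*exp(-ω^2/4)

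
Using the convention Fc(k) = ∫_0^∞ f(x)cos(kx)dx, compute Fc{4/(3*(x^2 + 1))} 2*pi*exp(-k)/3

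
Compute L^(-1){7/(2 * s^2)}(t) 7 * t/2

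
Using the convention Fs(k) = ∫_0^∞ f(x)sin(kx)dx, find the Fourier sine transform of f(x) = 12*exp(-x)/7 12*k/(7*(k^2 + 1))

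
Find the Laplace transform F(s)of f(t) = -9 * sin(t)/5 -9/(5 * s^2 + 5)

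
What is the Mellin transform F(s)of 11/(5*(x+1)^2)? -11*pi*(s - 1)/(5*sin(pi*s))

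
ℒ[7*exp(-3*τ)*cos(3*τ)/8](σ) 7*(σ + 3)/(8*((σ + 3)^2 + 9))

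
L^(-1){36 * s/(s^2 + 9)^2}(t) 6 * t * sin(3 * t)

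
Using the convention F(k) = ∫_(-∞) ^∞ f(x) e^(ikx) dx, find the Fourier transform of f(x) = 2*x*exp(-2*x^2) sqrt(2)*I*sqrt(pi)*k*exp(-k^2/8) /4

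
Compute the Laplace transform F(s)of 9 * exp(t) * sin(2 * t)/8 9/(4 * ((s - 1)^2+4))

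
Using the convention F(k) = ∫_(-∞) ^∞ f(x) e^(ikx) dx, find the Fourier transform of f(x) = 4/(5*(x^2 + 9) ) 4*pi*exp(-3*Abs(k) ) /15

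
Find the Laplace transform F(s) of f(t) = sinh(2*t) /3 2/(3*(s^2 - 4) ) 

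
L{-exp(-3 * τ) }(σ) -1/(σ+3) 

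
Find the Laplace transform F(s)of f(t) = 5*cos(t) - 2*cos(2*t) 5*s/(s^2 + 1) - 2*s/(s^2 + 4)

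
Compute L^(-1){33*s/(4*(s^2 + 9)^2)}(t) 11*t*sin(3*t)/8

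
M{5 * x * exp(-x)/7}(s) 5 * gamma(s + 1)/7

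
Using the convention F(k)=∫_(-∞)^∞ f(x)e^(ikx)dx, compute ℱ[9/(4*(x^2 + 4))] 9*pi*exp(-2*Abs(k))/8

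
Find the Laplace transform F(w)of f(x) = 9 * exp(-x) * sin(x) 9/((w + 1)^2 + 1)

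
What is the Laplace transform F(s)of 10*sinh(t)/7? 10/(7*(s^2 - 1))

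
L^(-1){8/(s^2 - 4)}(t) 4 * sinh(2 * t)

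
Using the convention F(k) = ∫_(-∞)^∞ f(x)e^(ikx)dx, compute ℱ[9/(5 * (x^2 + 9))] 3 * pi * exp(-3 * Abs(k))/5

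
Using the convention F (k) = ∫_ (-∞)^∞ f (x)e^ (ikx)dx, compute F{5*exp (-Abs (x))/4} 5/ (2*(k^2 + 1))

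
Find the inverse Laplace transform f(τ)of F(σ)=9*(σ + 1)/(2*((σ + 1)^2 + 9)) 9*exp(-τ)*cos(3*τ)/2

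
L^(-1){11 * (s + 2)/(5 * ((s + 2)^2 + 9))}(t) 11 * exp(-2 * t) * cos(3 * t)/5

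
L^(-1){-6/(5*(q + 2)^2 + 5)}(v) -6*exp(-2*v)*sin(v)/5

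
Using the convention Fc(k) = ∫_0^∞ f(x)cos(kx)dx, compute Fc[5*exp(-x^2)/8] 5*sqrt(pi)*exp(-k^2/4)/16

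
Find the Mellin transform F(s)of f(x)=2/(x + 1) 2 * pi * csc(pi * s)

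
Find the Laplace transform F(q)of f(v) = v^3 6/q^4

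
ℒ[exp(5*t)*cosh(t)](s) (s - 5)/((s - 5)^2 - 1)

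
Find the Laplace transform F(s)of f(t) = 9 9/s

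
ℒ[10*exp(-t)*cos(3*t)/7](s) 10*(s + 1)/(7*((s + 1)^2 + 9))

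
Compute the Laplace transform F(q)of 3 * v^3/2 9/q^4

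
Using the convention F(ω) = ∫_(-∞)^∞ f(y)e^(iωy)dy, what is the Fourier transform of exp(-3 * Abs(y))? 6/(ω^2+9)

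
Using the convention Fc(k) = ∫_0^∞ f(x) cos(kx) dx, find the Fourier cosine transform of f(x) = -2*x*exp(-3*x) 2*(k^2 - 9) /(k^2 + 9) ^2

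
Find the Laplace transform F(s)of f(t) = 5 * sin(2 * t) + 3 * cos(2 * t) 3 * s/(s^2 + 4) + 10/(s^2 + 4)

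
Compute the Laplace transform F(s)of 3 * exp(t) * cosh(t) 3 * (s - 1)/(s * (s - 2))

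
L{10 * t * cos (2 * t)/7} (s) 10 * (s^2 - 4)/ (7 * (s^2 + 4)^2)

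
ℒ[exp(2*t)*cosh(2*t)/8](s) (s - 2)/(8*s*(s - 4))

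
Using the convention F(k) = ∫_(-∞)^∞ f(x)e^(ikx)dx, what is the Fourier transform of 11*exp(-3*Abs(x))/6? 11/(k^2+9)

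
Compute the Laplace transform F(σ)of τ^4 24/σ^5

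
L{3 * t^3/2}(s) 9/s^4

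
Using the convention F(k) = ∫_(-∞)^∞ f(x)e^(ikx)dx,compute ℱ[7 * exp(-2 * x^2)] 7 * sqrt(2) * sqrt(pi) * exp(-k^2/8)/2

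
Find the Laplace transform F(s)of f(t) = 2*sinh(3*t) 6/(s^2 - 9)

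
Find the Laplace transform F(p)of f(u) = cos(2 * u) p/(p^2 + 4)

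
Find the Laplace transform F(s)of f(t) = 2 2/s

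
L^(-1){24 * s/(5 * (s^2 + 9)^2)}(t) 4 * t * sin(3 * t)/5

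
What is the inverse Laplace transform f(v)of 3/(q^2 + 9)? sin(3*v)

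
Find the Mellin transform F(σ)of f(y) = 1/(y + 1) pi * csc(pi * σ)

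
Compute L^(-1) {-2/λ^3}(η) -η^2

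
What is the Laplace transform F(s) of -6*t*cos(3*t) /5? 6*(9 - s^2) /(5*(s^2 + 9) ^2) 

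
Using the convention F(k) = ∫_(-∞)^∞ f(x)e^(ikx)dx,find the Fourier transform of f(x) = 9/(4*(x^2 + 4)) 9*pi*exp(-2*Abs(k))/8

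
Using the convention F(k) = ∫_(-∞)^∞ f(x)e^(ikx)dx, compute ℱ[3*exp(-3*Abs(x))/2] 9/(k^2 + 9)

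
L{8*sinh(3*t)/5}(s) 24/(5*(s^2-9))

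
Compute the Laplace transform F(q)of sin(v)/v atan(1/q)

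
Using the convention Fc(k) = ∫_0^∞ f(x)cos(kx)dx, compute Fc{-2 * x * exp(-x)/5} 2 * (k^2 - 1)/(5 * (k^2 + 1)^2)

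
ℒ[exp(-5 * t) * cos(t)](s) (s + 5)/((s + 5)^2 + 1)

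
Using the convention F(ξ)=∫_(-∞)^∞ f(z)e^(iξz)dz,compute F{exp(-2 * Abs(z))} 4/(ξ^2 + 4)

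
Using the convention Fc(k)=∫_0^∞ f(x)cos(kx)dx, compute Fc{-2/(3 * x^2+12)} -pi * exp(-2 * k)/6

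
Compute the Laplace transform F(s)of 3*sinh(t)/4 3/(4*(s^2-1))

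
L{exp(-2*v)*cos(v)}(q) (q + 2)/((q + 2)^2 + 1)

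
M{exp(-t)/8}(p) gamma(p)/8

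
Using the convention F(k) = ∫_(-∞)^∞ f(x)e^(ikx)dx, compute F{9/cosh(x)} 9*pi/cosh(pi*k/2)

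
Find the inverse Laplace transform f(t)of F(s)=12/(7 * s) 12/7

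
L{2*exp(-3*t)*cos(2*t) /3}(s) 2*(s+3) /(3*((s+3) ^2+4) ) 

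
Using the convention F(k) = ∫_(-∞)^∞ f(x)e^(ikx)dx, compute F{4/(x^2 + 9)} 4 * pi * exp(-3 * Abs(k))/3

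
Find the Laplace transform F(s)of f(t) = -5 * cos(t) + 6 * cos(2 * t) 6 * s/(s^2 + 4) - 5 * s/(s^2 + 1)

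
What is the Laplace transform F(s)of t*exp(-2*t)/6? 1/(6*(s + 2)^2)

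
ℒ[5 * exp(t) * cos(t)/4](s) 5 * (s - 1)/(4 * ((s - 1)^2 + 1))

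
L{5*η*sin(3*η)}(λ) 30*λ/(λ^2 + 9)^2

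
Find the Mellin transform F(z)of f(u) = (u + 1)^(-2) (-pi * z + pi)/sin(pi * z)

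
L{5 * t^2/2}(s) 5/s^3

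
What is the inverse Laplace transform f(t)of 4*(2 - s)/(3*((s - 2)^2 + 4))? -4*exp(2*t)*cos(2*t)/3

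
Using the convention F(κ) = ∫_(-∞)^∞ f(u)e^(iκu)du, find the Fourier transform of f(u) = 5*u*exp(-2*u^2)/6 5*sqrt(2)*I*sqrt(pi)*κ*exp(-κ^2/8)/48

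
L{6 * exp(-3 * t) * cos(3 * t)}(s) 6 * (s + 3)/((s + 3)^2 + 9)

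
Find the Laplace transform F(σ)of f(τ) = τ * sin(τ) 2 * σ/(σ^2 + 1)^2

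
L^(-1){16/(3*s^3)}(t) 8*t^2/3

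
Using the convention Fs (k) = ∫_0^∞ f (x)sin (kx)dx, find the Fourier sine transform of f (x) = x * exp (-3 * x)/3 2 * k/ (k^2+9)^2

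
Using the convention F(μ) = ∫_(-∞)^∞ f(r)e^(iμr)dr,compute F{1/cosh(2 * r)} pi/(2 * cosh(pi * μ/4))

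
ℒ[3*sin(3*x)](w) 9/(w^2+9)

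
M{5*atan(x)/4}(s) -5*pi*sec(pi*s/2)/(8*s)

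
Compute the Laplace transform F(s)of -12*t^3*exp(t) -72/(s - 1)^4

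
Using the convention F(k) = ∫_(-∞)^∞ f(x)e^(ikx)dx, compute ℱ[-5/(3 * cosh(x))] -5 * pi/(3 * cosh(pi * k/2))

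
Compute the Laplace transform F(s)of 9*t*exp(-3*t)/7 9/(7*(s + 3)^2)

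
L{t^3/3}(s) 2/s^4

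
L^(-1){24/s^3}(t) 12*t^2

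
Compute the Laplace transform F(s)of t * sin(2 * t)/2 2 * s/(s^2 + 4)^2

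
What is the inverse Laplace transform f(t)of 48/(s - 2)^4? 8*t^3*exp(2*t)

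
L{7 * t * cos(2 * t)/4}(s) 7 * (s^2 - 4)/(4 * (s^2 + 4)^2)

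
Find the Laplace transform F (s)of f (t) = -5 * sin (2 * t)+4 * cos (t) 4 * s/ (s^2+1) - 10/ (s^2+4)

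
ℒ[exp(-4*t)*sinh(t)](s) 1/((s + 4)^2 - 1)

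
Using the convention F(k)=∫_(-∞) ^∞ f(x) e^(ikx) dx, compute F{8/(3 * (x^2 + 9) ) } 8 * pi * exp(-3 * Abs(k) ) /9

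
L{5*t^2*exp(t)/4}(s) 5/(2*(s - 1)^3)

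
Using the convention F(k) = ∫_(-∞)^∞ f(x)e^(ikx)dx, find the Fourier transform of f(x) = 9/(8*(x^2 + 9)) 3*pi*exp(-3*Abs(k))/8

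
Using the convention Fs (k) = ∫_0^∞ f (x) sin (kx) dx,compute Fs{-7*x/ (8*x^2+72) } -7*pi*exp (-3*k) /16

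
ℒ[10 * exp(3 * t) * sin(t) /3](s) 10/(3 * ((s - 3) ^2+1) ) 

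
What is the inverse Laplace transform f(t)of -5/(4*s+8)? -5*exp(-2*t)/4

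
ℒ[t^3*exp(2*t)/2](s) 3/(s - 2)^4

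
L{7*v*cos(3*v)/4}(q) 7*(q^2 - 9)/(4*(q^2 + 9)^2)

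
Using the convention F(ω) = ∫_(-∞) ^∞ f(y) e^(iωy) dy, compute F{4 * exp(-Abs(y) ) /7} 8/(7 * (ω^2 + 1) ) 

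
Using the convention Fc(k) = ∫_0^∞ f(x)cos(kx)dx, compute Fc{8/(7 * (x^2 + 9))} 4 * pi * exp(-3 * k)/21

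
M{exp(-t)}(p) gamma(p)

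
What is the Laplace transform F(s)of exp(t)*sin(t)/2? 1/(2*((s - 1)^2 + 1))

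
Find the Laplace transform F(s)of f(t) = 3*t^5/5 72/s^6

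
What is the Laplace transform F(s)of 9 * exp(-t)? 9/(s + 1)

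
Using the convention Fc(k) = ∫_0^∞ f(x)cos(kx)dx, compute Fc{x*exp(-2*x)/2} (4 - k^2)/(2*(k^2 + 4)^2)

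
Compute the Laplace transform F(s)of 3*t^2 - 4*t 6/s^3 - 4/s^2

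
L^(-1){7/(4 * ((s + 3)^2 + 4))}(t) 7 * exp(-3 * t) * sin(2 * t)/8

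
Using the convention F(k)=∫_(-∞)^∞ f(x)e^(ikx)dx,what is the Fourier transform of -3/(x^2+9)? -pi*exp(-3*Abs(k))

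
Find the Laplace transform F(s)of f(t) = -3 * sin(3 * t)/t -3 * atan(3/s)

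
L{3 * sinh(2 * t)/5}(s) 6/(5 * (s^2 - 4))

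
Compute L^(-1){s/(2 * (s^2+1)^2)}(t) t * sin(t)/4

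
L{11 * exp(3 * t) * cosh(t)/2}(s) 11 * (s - 3)/(2 * ((s - 3)^2 - 1))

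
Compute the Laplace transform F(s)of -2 -2/s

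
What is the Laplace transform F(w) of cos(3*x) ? w/(w^2+9) 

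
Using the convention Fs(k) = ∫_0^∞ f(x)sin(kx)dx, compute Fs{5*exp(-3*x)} 5*k/(k^2 + 9)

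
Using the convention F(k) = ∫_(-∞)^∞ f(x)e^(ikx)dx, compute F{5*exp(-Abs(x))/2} 5/(k^2 + 1)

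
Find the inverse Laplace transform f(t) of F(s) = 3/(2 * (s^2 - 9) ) sinh(3 * t) /2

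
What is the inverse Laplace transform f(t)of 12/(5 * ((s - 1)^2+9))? 4 * exp(t) * sin(3 * t)/5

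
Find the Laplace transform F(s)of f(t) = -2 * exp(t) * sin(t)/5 -2/(5 * (s - 1)^2 + 5)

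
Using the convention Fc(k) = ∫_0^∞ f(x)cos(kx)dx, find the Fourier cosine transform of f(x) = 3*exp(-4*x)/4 3/(k^2 + 16)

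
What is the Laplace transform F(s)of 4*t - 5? 4/s^2-5/s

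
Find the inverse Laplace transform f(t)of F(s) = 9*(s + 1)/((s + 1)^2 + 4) 9*exp(-t)*cos(2*t)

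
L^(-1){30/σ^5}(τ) 5 * τ^4/4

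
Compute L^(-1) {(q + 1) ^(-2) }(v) v*exp(-v) 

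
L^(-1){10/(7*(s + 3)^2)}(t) 10*t*exp(-3*t)/7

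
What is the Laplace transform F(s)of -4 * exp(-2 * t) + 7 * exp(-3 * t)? 7/(s + 3) - 4/(s + 2)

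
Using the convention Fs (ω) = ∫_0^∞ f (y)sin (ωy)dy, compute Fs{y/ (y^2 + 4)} pi*exp (-2*ω)/2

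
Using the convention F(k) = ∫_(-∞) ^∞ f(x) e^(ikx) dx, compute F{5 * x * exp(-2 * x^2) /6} 5 * sqrt(2) * I * sqrt(pi) * k * exp(-k^2/8) /48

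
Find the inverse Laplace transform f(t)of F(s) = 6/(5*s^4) t^3/5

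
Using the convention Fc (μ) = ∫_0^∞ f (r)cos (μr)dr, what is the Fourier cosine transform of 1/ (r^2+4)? pi*exp (-2*μ)/4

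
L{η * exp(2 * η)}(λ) (λ - 2)^(-2)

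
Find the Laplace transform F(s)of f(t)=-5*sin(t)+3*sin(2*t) 6/(s^2+4) - 5/(s^2+1)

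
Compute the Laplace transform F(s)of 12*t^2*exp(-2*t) 24/(s+2)^3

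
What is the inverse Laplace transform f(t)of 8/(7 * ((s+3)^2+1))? 8 * exp(-3 * t) * sin(t)/7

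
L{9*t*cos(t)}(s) 9*(s^2 - 1)/(s^2 + 1)^2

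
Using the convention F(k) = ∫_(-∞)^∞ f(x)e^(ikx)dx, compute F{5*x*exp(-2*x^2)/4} 5*sqrt(2)*I*sqrt(pi)*k*exp(-k^2/8)/32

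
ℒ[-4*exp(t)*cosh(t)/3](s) 4*(1 - s)/(3*s*(s - 2))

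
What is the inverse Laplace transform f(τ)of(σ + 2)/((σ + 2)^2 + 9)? exp(-2*τ)*cos(3*τ)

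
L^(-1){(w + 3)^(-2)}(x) x * exp(-3 * x)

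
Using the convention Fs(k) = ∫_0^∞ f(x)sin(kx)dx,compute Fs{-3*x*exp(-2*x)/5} -12*k/(5*(k^2 + 4)^2)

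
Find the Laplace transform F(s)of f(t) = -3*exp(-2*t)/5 -3/(5*s + 10)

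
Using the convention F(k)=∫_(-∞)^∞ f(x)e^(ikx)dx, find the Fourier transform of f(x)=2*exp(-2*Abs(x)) 8/(k^2 + 4)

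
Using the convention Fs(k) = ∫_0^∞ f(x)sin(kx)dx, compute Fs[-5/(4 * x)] -5 * pi/8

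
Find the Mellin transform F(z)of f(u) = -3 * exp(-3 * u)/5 -3^(1 - z) * gamma(z)/5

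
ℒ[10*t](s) 10/s^2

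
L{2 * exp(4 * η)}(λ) 2/(λ - 4)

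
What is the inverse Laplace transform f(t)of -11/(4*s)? -11/4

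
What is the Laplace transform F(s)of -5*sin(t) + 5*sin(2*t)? 10/(s^2 + 4) - 5/(s^2 + 1)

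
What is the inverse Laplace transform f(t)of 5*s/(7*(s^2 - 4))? 5*cosh(2*t)/7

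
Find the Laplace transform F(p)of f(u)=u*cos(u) (p^2 - 1)/(p^2 + 1)^2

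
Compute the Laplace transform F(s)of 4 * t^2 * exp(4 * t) 8/(s - 4)^3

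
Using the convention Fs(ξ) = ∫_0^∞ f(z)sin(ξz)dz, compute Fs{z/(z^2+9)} pi*exp(-3*ξ)/2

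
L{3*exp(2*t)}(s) 3/(s - 2)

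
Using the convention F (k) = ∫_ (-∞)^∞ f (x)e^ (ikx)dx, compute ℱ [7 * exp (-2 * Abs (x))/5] 28/ (5 * (k^2 + 4))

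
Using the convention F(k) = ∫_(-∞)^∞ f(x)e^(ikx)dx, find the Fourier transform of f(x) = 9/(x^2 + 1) 9 * pi * exp(-Abs(k))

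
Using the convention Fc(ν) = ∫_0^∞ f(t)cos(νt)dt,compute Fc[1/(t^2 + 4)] pi*exp(-2*ν)/4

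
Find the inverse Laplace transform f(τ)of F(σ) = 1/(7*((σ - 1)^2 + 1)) exp(τ)*sin(τ)/7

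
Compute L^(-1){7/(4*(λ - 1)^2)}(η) 7*η*exp(η)/4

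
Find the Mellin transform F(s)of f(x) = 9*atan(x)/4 -9*pi*sec(pi*s/2)/(8*s)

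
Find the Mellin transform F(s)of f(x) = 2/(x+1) 2*pi*csc(pi*s)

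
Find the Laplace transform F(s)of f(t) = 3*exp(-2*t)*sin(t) 3/((s + 2)^2 + 1)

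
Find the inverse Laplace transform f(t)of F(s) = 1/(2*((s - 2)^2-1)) exp(2*t)*sinh(t)/2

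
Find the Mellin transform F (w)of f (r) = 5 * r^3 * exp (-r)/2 5 * gamma (w + 3)/2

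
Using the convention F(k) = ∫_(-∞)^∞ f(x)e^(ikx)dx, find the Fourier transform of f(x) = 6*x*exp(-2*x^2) 3*sqrt(2)*I*sqrt(pi)*k*exp(-k^2/8)/4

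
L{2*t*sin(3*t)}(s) 12*s/(s^2+9)^2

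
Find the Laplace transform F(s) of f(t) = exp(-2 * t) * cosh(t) (s + 2) /((s + 2) ^2 - 1) 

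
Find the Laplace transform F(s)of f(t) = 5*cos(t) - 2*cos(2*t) 5*s/(s^2 + 1) - 2*s/(s^2 + 4)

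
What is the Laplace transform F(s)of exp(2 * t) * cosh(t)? (s - 2)/((s - 2)^2-1)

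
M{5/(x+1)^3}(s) 5 * pi * (s - 2) * (s - 1)/(2 * sin(pi * s))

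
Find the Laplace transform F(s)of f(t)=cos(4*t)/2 s/(2*(s^2 + 16))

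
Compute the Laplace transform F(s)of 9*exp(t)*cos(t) 9*(s - 1)/((s - 1)^2 + 1)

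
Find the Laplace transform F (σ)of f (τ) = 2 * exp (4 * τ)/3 2/ (3 * (σ - 4))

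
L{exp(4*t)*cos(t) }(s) (s - 4) /((s - 4) ^2 + 1) 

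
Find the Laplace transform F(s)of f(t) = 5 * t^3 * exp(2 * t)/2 15/(s - 2)^4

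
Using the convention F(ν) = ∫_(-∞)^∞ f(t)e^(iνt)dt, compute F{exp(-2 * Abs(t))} 4/(ν^2+4)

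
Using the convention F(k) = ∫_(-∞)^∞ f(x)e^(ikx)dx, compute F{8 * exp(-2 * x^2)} 4 * sqrt(2) * sqrt(pi) * exp(-k^2/8)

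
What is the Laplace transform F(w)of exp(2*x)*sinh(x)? 1/((w - 2)^2 - 1)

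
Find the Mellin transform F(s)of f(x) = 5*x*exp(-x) 5*gamma(s + 1)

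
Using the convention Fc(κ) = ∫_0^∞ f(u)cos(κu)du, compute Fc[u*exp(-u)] (1 - κ^2)/(κ^2 + 1)^2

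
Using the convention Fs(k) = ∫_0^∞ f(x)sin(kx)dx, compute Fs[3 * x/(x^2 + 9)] 3 * pi * exp(-3 * k)/2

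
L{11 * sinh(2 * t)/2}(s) 11/(s^2 - 4)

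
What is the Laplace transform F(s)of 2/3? 2/(3 * s)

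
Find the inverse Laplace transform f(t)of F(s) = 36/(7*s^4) 6*t^3/7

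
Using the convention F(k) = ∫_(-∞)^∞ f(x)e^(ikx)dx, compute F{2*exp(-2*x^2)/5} sqrt(2)*sqrt(pi)*exp(-k^2/8)/5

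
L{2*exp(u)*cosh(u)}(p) 2*(p - 1)/(p*(p - 2))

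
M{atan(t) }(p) -pi*sec(pi*p/2) /(2*p) 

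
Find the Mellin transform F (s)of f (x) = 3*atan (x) -3*pi*sec (pi*s/2)/ (2*s)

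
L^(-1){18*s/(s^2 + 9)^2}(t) 3*t*sin(3*t)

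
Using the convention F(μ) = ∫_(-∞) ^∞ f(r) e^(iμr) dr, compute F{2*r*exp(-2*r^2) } sqrt(2)*I*sqrt(pi)*μ*exp(-μ^2/8) /4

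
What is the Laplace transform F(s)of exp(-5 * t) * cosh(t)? (s + 5)/((s + 5)^2 - 1)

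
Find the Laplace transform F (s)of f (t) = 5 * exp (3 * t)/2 5/ (2 * (s - 3))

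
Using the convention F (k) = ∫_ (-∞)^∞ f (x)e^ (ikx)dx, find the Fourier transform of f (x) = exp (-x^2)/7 sqrt (pi)*exp (-k^2/4)/7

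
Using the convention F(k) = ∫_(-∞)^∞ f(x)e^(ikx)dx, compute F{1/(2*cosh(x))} pi/(2*cosh(pi*k/2))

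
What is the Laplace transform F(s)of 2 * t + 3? 2/s^2 + 3/s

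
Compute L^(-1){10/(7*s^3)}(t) 5*t^2/7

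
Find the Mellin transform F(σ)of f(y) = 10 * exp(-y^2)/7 5 * gamma(σ/2)/7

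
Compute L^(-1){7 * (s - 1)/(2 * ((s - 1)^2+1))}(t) 7 * exp(t) * cos(t)/2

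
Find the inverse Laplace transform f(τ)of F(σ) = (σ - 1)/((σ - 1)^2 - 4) exp(τ) * cosh(2 * τ)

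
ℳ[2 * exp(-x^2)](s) gamma(s/2) 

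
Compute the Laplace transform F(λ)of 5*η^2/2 5/λ^3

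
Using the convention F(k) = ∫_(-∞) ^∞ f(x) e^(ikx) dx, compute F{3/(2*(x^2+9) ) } pi*exp(-3*Abs(k) ) /2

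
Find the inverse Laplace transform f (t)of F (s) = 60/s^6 t^5/2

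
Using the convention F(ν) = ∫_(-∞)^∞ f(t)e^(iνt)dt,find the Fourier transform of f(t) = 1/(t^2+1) pi*exp(-Abs(ν))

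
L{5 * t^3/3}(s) 10/s^4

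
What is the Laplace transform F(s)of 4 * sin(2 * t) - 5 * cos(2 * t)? 8/(s^2 + 4) - 5 * s/(s^2 + 4)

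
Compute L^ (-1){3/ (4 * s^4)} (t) t^3/8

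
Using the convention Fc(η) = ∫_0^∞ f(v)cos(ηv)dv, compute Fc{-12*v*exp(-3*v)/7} 12*(η^2 - 9)/(7*(η^2 + 9)^2)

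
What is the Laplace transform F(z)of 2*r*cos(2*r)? 2*(z^2 - 4)/(z^2 + 4)^2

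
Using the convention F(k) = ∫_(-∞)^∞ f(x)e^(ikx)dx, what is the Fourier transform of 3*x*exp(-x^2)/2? 3*I*sqrt(pi)*k*exp(-k^2/4)/4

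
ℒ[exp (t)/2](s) 1/ (2*(s - 1))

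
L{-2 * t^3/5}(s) -12/(5 * s^4)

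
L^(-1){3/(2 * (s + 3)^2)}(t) 3 * t * exp(-3 * t)/2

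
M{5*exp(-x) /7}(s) 5*gamma(s) /7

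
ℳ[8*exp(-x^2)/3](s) 4*gamma(s/2)/3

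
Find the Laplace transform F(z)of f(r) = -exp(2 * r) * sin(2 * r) -2/((z - 2)^2 + 4)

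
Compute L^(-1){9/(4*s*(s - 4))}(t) 9*exp(2*t)*sinh(2*t)/8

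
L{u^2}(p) 2/p^3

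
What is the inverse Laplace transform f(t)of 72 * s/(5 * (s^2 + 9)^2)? 12 * t * sin(3 * t)/5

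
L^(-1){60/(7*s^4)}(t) 10*t^3/7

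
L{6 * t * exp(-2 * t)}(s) 6/(s + 2)^2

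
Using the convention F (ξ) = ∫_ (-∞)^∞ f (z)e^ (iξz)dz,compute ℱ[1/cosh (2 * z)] pi/ (2 * cosh (pi * ξ/4))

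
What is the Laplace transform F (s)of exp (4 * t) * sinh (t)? 1/ ( (s - 4)^2-1)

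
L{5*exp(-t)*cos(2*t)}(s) 5*(s+1)/((s+1)^2+4)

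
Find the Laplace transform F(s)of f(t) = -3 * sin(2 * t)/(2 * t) -3 * atan(2/s)/2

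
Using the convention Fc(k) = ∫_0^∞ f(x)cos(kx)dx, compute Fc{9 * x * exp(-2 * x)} 9 * (4 - k^2)/(k^2 + 4)^2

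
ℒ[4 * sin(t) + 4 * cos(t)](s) 4/(s^2 + 1) + 4 * s/(s^2 + 1)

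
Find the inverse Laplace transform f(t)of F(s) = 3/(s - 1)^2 3*t*exp(t)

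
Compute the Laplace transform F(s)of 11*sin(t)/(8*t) 11*atan(1/s)/8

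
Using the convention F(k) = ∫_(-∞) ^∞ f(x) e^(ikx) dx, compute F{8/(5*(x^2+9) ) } 8*pi*exp(-3*Abs(k) ) /15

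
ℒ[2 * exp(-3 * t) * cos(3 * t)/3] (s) 2 * (s + 3)/(3 * ((s + 3)^2 + 9))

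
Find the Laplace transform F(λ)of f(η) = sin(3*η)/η atan(3/λ)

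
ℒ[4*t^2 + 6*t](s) 6/s^2 + 8/s^3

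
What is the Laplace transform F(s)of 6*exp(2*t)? 6/(s - 2)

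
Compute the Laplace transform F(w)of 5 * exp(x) 5/(w - 1)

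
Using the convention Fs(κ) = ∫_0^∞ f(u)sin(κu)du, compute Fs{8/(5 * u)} 4 * pi/5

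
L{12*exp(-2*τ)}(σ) 12/(σ + 2)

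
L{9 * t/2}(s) 9/(2 * s^2)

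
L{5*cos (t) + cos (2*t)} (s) s/ (s^2 + 4) + 5*s/ (s^2 + 1)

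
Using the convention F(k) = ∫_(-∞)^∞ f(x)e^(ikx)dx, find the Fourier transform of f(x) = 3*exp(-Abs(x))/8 3/(4*(k^2 + 1))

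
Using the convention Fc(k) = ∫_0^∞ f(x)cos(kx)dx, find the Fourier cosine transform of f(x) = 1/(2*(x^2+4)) pi*exp(-2*k)/8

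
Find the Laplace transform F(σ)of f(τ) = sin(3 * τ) 3/(σ^2 + 9)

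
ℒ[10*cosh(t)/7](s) 10*s/(7*(s^2 - 1))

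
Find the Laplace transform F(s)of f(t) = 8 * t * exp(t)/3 8/(3 * (s - 1)^2)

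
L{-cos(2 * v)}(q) -q/(q^2 + 4)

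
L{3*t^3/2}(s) 9/s^4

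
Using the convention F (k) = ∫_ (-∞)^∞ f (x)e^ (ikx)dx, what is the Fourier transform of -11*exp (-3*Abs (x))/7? -66/ (7*k^2 + 63)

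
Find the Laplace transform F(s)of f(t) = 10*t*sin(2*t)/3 40*s/(3*(s^2 + 4)^2)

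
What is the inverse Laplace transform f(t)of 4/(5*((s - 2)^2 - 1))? 4*exp(2*t)*sinh(t)/5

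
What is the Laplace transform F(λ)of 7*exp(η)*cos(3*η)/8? 7*(λ - 1)/(8*((λ - 1)^2 + 9))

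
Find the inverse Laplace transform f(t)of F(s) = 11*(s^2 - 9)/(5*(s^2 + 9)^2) 11*t*cos(3*t)/5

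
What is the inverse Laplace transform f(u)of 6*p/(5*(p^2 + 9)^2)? u*sin(3*u)/5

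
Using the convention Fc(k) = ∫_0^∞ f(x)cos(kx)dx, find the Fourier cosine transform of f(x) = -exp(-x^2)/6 -sqrt(pi) * exp(-k^2/4)/12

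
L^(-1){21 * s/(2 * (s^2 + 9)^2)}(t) 7 * t * sin(3 * t)/4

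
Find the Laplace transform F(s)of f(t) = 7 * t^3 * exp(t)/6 7/(s - 1)^4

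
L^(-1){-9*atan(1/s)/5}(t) -9*sin(t)/(5*t)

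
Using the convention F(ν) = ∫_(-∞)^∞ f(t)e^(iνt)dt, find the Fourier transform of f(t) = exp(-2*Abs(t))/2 2/(ν^2+4)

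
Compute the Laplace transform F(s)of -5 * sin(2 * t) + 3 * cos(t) 3 * s/(s^2 + 1) - 10/(s^2 + 4)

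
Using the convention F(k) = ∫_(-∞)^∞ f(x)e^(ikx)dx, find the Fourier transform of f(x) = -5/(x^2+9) -5*pi*exp(-3*Abs(k))/3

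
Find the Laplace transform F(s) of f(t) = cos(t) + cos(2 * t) s/(s^2 + 1) + s/(s^2 + 4) 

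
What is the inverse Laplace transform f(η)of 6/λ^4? η^3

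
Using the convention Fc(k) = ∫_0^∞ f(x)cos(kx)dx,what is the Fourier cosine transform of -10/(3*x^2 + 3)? -5*pi*exp(-k)/3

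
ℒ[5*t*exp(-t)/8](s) 5/(8*(s + 1)^2)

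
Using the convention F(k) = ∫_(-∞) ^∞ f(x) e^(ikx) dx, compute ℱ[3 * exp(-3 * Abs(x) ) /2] 9/(k^2 + 9) 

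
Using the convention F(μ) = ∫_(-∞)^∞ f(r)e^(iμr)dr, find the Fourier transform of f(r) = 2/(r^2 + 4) pi * exp(-2 * Abs(μ))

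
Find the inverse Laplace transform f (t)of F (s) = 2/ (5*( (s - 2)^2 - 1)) 2*exp (2*t)*sinh (t)/5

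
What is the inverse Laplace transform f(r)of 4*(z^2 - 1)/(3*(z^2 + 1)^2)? 4*r*cos(r)/3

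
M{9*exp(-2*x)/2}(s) 9*gamma(s)/(2*2^s)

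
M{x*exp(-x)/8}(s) gamma(s + 1)/8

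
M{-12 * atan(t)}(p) 6 * pi * sec(pi * p/2)/p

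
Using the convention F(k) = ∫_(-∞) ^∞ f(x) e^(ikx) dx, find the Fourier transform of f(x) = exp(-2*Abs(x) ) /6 2/(3*(k^2+4) ) 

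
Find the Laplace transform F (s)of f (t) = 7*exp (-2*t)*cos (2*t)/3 7*(s+2)/ (3*( (s+2)^2+4))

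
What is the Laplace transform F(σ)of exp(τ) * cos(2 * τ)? (σ - 1)/((σ - 1)^2 + 4)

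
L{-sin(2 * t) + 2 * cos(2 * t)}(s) 2 * s/(s^2 + 4) - 2/(s^2 + 4)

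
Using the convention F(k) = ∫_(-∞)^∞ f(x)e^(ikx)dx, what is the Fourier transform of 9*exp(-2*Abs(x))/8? 9/(2*(k^2 + 4))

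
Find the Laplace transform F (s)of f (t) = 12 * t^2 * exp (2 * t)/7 24/ (7 * (s - 2)^3)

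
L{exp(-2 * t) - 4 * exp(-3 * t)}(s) 1/(s + 2) - 4/(s + 3)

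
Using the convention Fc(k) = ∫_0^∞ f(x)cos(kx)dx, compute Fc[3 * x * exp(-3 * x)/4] 3 * (9 - k^2)/(4 * (k^2+9)^2)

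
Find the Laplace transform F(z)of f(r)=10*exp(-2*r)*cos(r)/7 10*(z+2)/(7*((z+2)^2+1))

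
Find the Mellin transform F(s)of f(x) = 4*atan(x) -2*pi*sec(pi*s/2)/s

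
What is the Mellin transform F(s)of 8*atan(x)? -4*pi*sec(pi*s/2)/s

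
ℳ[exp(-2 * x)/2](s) gamma(s)/(2 * 2^s)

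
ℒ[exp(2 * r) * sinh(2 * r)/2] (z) 1/(z * (z - 4))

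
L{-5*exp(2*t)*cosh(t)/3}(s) 5*(2 - s)/(3*((s - 2)^2 - 1))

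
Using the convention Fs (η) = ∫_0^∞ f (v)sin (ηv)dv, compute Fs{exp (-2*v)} η/ (η^2 + 4)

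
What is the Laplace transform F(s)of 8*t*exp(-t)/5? 8/(5*(s + 1)^2)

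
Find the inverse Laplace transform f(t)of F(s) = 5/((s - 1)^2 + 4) 5*exp(t)*sin(2*t)/2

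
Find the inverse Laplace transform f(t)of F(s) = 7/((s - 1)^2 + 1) 7 * exp(t) * sin(t)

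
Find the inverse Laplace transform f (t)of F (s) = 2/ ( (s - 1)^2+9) 2 * exp (t) * sin (3 * t)/3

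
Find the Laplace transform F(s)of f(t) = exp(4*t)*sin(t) 1/((s - 4)^2 + 1)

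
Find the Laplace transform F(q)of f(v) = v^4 24/q^5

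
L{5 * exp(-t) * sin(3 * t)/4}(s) 15/(4 * ((s + 1)^2 + 9))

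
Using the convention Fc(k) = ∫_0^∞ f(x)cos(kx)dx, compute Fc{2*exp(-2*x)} 4/(k^2 + 4)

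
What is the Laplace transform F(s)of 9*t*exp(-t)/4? 9/(4*(s + 1)^2)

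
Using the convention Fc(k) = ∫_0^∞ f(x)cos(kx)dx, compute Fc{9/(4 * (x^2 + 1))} 9 * pi * exp(-k)/8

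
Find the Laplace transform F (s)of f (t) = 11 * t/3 11/ (3 * s^2)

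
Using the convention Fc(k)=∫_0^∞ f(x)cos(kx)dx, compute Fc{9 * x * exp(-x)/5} 9 * (1 - k^2)/(5 * (k^2 + 1)^2)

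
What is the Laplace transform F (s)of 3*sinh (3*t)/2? 9/ (2*(s^2 - 9))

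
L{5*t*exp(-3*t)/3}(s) 5/(3*(s + 3)^2)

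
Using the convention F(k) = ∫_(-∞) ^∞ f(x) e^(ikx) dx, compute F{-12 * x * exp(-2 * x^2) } -3 * sqrt(2) * I * sqrt(pi) * k * exp(-k^2/8) /2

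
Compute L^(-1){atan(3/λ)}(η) sin(3*η)/η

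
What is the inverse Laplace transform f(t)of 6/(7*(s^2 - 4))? 3*sinh(2*t)/7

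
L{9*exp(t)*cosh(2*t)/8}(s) 9*(s - 1)/(8*((s - 1)^2-4))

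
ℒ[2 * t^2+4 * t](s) 4/s^3+4/s^2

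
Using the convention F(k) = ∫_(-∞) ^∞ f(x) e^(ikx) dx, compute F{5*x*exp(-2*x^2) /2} 5*sqrt(2)*I*sqrt(pi)*k*exp(-k^2/8) /16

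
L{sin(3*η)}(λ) 3/(λ^2+9)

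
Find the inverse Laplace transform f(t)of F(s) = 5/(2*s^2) 5*t/2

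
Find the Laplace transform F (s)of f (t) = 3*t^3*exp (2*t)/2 9/ (s - 2)^4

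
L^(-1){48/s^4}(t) 8 * t^3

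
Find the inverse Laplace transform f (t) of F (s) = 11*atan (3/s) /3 11*sin (3*t) / (3*t) 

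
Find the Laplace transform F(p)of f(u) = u p^(-2)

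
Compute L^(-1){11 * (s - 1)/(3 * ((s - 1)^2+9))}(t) 11 * exp(t) * cos(3 * t)/3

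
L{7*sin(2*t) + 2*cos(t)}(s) 14/(s^2 + 4) + 2*s/(s^2 + 1)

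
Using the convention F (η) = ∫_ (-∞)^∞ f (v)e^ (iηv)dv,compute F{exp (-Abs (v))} 2/ (η^2 + 1)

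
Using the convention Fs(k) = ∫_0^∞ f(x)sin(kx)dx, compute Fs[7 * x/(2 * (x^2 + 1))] 7 * pi * exp(-k)/4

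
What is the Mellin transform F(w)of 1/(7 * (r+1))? pi * csc(pi * w)/7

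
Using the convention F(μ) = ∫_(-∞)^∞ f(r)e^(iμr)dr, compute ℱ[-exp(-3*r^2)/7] -sqrt(3)*sqrt(pi)*exp(-μ^2/12)/21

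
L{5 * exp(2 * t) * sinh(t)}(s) 5/((s - 2)^2 - 1)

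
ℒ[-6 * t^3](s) -36/s^4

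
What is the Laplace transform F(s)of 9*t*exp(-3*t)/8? 9/(8*(s + 3)^2)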